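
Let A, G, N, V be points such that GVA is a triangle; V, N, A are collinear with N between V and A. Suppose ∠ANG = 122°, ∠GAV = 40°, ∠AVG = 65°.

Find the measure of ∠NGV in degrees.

∠NGV = 57°

1. ∠GNV = 58°  [linear pair at N on VA]
2. ∠GVN = 65°  [N on ray VA]
3. ∠NGV = 57°  [△GVN]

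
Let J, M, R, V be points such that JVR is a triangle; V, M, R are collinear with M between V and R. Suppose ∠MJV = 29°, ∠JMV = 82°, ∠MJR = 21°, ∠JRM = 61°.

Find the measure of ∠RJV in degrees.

∠RJV = 50°

1. ∠JVM = 69°  [△JVM]
2. ∠JRV = 61°  [M on ray RV]
3. ∠JVR = 69°  [M on ray VR]
4. ∠RJV = 50°  [△JVR]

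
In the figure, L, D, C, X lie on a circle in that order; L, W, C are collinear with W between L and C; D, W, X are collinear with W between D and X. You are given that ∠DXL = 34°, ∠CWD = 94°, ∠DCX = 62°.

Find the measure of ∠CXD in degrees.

1. ∠DCL = 34°  [same arc LD]
2. ∠CDX = 52°  [△DWC]
3. ∠CXD = 66°  [△DCX]

∠CXD = 66°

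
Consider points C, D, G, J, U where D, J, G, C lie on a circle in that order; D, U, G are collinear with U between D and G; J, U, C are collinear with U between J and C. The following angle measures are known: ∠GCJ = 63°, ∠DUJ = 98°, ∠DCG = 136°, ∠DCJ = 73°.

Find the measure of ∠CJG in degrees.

1. ∠GUJ = 82°  [linear pair at U on DG]
2. ∠DGJ = 73°  [same arc DJ]
3. ∠CJG = 25°  [△JUG]

∠CJG = 25°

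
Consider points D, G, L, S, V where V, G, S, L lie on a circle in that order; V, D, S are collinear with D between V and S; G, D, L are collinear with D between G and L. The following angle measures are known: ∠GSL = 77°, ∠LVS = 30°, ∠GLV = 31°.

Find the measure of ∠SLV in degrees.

∠SLV = 104°

1. ∠GVL = 103°  [cyclic VGSL, opposite ∠V+∠S]
2. ∠LGV = 46°  [△VGL]
3. ∠LSV = 46°  [same arc VL]
4. ∠SLV = 104°  [△VSL]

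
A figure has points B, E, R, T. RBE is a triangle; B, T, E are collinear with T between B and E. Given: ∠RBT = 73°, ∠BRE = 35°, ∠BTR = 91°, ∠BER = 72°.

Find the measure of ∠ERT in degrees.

1. ∠ETR = 89°  [linear pair at T on BE]
2. ∠RET = 72°  [T on ray EB]
3. ∠ERT = 19°  [△RTE]

∠ERT = 19°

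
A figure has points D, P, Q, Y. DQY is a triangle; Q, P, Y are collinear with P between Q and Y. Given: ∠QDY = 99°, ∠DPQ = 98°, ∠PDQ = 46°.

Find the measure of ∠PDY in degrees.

1. ∠DQP = 36°  [△DQP]
2. ∠DPY = 82°  [linear pair at P on QY]
3. ∠DQY = 36°  [P on ray QY]
4. ∠DYQ = 45°  [△DQY]
5. ∠DYP = 45°  [P on ray YQ]
6. ∠PDY = 53°  [△DPY]

∠PDY = 53°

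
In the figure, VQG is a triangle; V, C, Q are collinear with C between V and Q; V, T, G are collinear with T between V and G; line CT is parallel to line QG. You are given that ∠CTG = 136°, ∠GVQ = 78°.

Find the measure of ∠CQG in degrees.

∠CQG = 58°

1. ∠CTV = 44°  [linear pair at T on VG]
2. ∠CVT = 78°  [C on VQ, T on VG]
3. ∠TCV = 58°  [△VCT]
4. ∠QCT = 122°  [linear pair at C on VQ]
5. ∠CQG = 58°  [CT∥QG, co-interior at Q–C]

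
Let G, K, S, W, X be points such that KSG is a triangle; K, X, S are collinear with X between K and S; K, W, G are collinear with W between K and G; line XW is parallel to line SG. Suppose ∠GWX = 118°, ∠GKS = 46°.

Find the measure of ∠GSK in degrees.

1. ∠KWX = 62°  [linear pair at W on KG]
2. ∠WKX = 46°  [X on KS, W on KG]
3. ∠KXW = 72°  [△KXW]
4. ∠GSK = 72°  [XW∥SG, corresponding at X]

∠GSK = 72°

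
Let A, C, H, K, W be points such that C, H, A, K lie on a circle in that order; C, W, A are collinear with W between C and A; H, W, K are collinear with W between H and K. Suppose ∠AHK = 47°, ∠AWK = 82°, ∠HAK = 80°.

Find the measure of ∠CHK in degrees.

1. ∠AKH = 53°  [△HAK]
2. ∠CWH = 82°  [vertical angles at W]
3. ∠ACH = 53°  [same arc HA]
4. ∠CHK = 45°  [△CWH]

∠CHK = 45°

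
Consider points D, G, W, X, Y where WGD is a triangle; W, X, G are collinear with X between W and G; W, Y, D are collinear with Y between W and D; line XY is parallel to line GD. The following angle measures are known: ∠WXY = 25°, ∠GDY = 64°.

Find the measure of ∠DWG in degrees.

∠DWG = 91°

1. ∠DGW = 25°  [XY∥GD, corresponding at X]
2. ∠GDW = 64°  [Y on ray DW]
3. ∠DWG = 91°  [△WGD]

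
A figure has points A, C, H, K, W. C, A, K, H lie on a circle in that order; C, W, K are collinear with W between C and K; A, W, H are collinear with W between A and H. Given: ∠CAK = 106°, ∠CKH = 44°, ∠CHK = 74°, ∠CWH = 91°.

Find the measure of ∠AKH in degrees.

∠AKH = 71°

1. ∠CAH = 44°  [same arc CH]
2. ∠HCK = 62°  [△CKH]
3. ∠AHC = 27°  [△CWH]
4. ∠ACH = 109°  [△CAH]
5. ∠AKH = 71°  [cyclic CAKH, opposite ∠C+∠K]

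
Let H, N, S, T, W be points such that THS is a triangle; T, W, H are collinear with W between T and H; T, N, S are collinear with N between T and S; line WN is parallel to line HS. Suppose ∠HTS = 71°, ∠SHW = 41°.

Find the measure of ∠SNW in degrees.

∠SNW = 112°

1. ∠SHT = 41°  [W on ray HT]
2. ∠HST = 68°  [△THS]
3. ∠TNW = 68°  [WN∥HS, corresponding at N]
4. ∠SNW = 112°  [linear pair at N on TS]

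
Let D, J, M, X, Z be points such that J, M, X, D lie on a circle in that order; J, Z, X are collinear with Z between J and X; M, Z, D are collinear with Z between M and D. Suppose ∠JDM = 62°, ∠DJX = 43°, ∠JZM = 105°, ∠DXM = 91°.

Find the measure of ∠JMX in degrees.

∠JMX = 72°

1. ∠JXM = 62°  [same arc JM]
2. ∠DMX = 43°  [same arc XD]
3. ∠MDX = 46°  [△MXD]
4. ∠MJX = 46°  [same arc MX]
5. ∠JMX = 72°  [△JMX]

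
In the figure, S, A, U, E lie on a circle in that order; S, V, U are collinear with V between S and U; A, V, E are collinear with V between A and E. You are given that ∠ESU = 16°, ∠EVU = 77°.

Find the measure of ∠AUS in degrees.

∠AUS = 61°

1. ∠EAU = 16°  [same arc UE]
2. ∠AVS = 77°  [vertical angles at V]
3. ∠AVU = 103°  [linear pair at V on SU]
4. ∠AUS = 61°  [△AVU]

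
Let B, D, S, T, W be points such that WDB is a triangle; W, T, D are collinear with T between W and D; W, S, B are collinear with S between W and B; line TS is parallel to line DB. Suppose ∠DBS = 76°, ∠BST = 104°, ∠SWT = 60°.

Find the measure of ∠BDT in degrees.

∠BDT = 44°

1. ∠DBW = 76°  [S on ray BW]
2. ∠BWD = 60°  [T on WD, S on WB]
3. ∠BDW = 44°  [△WDB]
4. ∠BDT = 44°  [T on ray DW]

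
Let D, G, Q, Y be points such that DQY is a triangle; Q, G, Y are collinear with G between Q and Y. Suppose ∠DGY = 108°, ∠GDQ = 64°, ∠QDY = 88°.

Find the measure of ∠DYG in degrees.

1. ∠DGQ = 72°  [linear pair at G on QY]
2. ∠DQG = 44°  [△DQG]
3. ∠DQY = 44°  [G on ray QY]
4. ∠DYQ = 48°  [△DQY]
5. ∠DYG = 48°  [G on ray YQ]

∠DYG = 48°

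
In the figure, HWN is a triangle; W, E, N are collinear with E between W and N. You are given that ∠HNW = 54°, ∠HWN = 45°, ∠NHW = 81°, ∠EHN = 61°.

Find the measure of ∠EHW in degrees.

1. ∠ENH = 54°  [E on ray NW]
2. ∠EWH = 45°  [E on ray WN]
3. ∠HEN = 65°  [△HEN]
4. ∠HEW = 115°  [linear pair at E on WN]
5. ∠EHW = 20°  [△HWE]

∠EHW = 20°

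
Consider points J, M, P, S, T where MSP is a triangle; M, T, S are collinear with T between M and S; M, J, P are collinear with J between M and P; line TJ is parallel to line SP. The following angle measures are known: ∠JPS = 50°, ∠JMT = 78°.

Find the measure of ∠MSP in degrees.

1. ∠MPS = 50°  [J on ray PM]
2. ∠PMS = 78°  [T on MS, J on MP]
3. ∠MSP = 52°  [△MSP]

∠MSP = 52°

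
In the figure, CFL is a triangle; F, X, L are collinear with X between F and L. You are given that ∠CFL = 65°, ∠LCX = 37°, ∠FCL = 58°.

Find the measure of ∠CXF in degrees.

1. ∠CLF = 57°  [△CFL]
2. ∠CLX = 57°  [X on ray LF]
3. ∠CXL = 86°  [△CXL]
4. ∠CXF = 94°  [linear pair at X on FL]

∠CXF = 94°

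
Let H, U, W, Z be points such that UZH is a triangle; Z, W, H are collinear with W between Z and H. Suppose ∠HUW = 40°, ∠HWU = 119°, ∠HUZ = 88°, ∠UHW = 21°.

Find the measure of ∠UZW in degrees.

1. ∠UHZ = 21°  [W on ray HZ]
2. ∠HZU = 71°  [△UZH]
3. ∠UZW = 71°  [W on ray ZH]

∠UZW = 71°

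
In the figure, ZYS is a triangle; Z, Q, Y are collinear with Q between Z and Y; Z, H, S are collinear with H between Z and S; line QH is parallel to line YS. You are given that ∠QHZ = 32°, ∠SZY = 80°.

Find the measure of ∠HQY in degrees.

∠HQY = 112°

1. ∠YSZ = 32°  [QH∥YS, corresponding at H]
2. ∠SYZ = 68°  [△ZYS]
3. ∠HQZ = 68°  [QH∥YS, corresponding at Q]
4. ∠HQY = 112°  [linear pair at Q on ZY]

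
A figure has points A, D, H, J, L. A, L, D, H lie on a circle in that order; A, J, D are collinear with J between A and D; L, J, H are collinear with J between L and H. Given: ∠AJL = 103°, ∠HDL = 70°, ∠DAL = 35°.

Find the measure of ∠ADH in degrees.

∠ADH = 42°

1. ∠DJH = 103°  [vertical angles at J]
2. ∠DHL = 35°  [same arc LD]
3. ∠ADH = 42°  [△DJH]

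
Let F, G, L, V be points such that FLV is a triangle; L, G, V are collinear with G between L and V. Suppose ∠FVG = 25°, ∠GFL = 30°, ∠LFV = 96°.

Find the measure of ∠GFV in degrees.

1. ∠FVL = 25°  [G on ray VL]
2. ∠FLV = 59°  [△FLV]
3. ∠FLG = 59°  [G on ray LV]
4. ∠FGL = 91°  [△FLG]
5. ∠FGV = 89°  [linear pair at G on LV]
6. ∠GFV = 66°  [△FGV]

∠GFV = 66°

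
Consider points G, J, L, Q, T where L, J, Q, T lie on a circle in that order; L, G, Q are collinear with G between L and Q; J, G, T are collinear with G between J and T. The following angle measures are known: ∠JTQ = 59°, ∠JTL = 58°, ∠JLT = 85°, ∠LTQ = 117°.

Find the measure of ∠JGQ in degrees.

∠JGQ = 96°

1. ∠JLQ = 59°  [same arc JQ]
2. ∠LJT = 37°  [△LJT]
3. ∠JGL = 84°  [△LGJ]
4. ∠JGQ = 96°  [linear pair at G on LQ]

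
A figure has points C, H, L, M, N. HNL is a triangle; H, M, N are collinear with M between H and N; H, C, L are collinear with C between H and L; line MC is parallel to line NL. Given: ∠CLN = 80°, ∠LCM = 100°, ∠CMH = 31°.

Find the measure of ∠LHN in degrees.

1. ∠HLN = 80°  [C on ray LH]
2. ∠HNL = 31°  [MC∥NL, corresponding at M]
3. ∠LHN = 69°  [△HNL]

∠LHN = 69°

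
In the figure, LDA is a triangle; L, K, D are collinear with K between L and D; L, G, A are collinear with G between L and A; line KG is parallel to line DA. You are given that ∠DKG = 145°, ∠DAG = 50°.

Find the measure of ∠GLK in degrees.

∠GLK = 95°

1. ∠GKL = 35°  [linear pair at K on LD]
2. ∠DAL = 50°  [G on ray AL]
3. ∠ADL = 35°  [KG∥DA, corresponding at K]
4. ∠ALD = 95°  [△LDA]
5. ∠GLK = 95°  [K on LD, G on LA]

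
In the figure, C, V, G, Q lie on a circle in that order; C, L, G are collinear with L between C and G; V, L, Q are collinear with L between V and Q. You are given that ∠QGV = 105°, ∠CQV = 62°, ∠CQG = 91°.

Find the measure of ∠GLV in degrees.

∠GLV = 72°

1. ∠QCV = 75°  [cyclic CVGQ, opposite ∠C+∠G]
2. ∠CGV = 62°  [same arc CV]
3. ∠CVQ = 43°  [△CVQ]
4. ∠CVG = 89°  [cyclic CVGQ, opposite ∠V+∠Q]
5. ∠GCV = 29°  [△CVG]
6. ∠CLV = 108°  [△CLV]
7. ∠GLV = 72°  [linear pair at L on CG]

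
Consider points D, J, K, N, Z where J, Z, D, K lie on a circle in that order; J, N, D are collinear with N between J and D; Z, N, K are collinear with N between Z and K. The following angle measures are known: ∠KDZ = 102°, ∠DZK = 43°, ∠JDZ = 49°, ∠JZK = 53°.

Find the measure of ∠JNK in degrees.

∠JNK = 88°

1. ∠DJK = 43°  [same arc DK]
2. ∠JKZ = 49°  [same arc JZ]
3. ∠JNK = 88°  [△JNK]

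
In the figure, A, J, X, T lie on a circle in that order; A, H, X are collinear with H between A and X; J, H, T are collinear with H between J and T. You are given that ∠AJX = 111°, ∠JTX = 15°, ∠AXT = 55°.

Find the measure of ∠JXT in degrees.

1. ∠ATX = 69°  [cyclic AJXT, opposite ∠J+∠T]
2. ∠TAX = 56°  [△AXT]
3. ∠TJX = 56°  [same arc XT]
4. ∠JXT = 109°  [△JXT]

∠JXT = 109°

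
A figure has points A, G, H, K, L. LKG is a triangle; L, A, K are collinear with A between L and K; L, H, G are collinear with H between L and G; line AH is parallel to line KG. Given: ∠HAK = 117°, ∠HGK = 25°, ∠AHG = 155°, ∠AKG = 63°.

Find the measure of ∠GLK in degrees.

1. ∠KGL = 25°  [H on ray GL]
2. ∠GKL = 63°  [A on ray KL]
3. ∠GLK = 92°  [△LKG]

∠GLK = 92°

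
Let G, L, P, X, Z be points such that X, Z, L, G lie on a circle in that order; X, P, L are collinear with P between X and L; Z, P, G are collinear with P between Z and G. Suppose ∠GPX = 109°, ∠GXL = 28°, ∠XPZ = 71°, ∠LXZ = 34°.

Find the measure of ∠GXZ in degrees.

1. ∠XGZ = 43°  [△XPG]
2. ∠GZX = 75°  [△XPZ]
3. ∠GXZ = 62°  [△XZG]

∠GXZ = 62°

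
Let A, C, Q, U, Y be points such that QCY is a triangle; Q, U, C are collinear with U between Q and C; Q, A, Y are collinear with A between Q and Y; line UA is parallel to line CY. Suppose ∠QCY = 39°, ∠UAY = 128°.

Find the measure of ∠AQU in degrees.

∠AQU = 89°

1. ∠AUQ = 39°  [UA∥CY, corresponding at U]
2. ∠QAU = 52°  [linear pair at A on QY]
3. ∠AQU = 89°  [△QUA]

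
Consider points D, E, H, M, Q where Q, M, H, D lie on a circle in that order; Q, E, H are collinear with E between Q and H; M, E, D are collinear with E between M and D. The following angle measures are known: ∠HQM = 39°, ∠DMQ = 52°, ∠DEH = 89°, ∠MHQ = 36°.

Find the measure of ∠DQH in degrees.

1. ∠HMQ = 105°  [△QMH]
2. ∠DHQ = 52°  [same arc QD]
3. ∠HDQ = 75°  [cyclic QMHD, opposite ∠M+∠D]
4. ∠DQH = 53°  [△QHD]

∠DQH = 53°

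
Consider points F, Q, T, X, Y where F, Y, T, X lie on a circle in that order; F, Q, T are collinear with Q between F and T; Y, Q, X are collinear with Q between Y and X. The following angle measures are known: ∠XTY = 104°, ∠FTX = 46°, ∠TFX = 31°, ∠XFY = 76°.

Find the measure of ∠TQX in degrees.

∠TQX = 89°

1. ∠TYX = 31°  [same arc TX]
2. ∠TXY = 45°  [△YTX]
3. ∠TQX = 89°  [△TQX]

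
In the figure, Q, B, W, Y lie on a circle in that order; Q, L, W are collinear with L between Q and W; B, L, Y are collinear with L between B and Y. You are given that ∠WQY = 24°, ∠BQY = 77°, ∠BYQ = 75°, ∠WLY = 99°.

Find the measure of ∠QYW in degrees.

∠QYW = 128°

1. ∠QBY = 28°  [△QBY]
2. ∠QWY = 28°  [same arc QY]
3. ∠QYW = 128°  [△QWY]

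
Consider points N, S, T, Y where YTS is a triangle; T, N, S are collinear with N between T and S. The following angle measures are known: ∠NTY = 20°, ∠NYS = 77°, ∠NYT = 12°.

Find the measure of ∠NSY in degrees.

∠NSY = 71°

1. ∠TNY = 148°  [△YTN]
2. ∠SNY = 32°  [linear pair at N on TS]
3. ∠NSY = 71°  [△YNS]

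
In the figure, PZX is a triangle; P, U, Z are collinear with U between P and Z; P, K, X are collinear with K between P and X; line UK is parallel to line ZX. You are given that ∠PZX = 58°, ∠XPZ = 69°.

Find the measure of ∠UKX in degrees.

1. ∠PXZ = 53°  [△PZX]
2. ∠PKU = 53°  [UK∥ZX, corresponding at K]
3. ∠UKX = 127°  [linear pair at K on PX]

∠UKX = 127°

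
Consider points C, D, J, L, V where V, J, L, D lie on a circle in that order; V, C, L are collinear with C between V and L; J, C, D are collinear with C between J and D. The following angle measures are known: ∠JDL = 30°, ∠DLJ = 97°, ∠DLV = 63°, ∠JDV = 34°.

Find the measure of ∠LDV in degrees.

∠LDV = 64°

1. ∠JVL = 30°  [same arc JL]
2. ∠JLV = 34°  [same arc VJ]
3. ∠LJV = 116°  [△VJL]
4. ∠LDV = 64°  [cyclic VJLD, opposite ∠J+∠D]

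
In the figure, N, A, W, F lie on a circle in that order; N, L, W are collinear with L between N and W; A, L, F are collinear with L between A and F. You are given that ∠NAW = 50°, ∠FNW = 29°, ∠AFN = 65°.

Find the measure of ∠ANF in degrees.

1. ∠NFW = 130°  [cyclic NAWF, opposite ∠A+∠F]
2. ∠FWN = 21°  [△NWF]
3. ∠FAN = 21°  [same arc NF]
4. ∠ANF = 94°  [△NAF]

∠ANF = 94°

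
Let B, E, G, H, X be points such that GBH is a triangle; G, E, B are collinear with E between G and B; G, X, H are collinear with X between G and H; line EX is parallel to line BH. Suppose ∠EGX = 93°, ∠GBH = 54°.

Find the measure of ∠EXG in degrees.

1. ∠BGH = 93°  [E on GB, X on GH]
2. ∠BHG = 33°  [△GBH]
3. ∠EXG = 33°  [EX∥BH, corresponding at X]

∠EXG = 33°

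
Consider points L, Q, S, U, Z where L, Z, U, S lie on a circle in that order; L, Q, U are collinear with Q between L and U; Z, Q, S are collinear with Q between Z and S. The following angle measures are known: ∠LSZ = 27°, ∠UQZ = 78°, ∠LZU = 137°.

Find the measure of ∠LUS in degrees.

1. ∠LQS = 78°  [vertical angles at Q]
2. ∠LSU = 43°  [cyclic LZUS, opposite ∠Z+∠S]
3. ∠SLU = 75°  [△LQS]
4. ∠LUS = 62°  [△LUS]

∠LUS = 62°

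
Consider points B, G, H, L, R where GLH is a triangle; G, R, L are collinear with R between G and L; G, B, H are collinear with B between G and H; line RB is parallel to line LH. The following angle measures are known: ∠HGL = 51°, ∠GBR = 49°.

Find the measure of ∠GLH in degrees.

∠GLH = 80°

1. ∠BGR = 51°  [R on GL, B on GH]
2. ∠BRG = 80°  [△GRB]
3. ∠GLH = 80°  [RB∥LH, corresponding at R]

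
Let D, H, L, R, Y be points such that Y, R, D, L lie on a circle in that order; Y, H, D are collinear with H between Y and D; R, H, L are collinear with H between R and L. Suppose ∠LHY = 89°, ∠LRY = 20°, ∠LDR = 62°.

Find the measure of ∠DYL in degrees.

1. ∠LYR = 118°  [cyclic YRDL, opposite ∠Y+∠D]
2. ∠RLY = 42°  [△YRL]
3. ∠DYL = 49°  [△YHL]

∠DYL = 49°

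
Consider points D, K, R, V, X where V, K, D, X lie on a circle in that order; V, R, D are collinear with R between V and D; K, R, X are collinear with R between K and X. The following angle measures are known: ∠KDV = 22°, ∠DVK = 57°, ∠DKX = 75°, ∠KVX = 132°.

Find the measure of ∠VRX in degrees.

1. ∠KXV = 22°  [same arc VK]
2. ∠DVX = 75°  [same arc DX]
3. ∠VRX = 83°  [△VRX]

∠VRX = 83°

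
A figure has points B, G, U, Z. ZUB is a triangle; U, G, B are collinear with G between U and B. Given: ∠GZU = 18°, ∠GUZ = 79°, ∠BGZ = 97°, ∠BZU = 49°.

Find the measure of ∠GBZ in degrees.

∠GBZ = 52°

1. ∠BUZ = 79°  [G on ray UB]
2. ∠UBZ = 52°  [△ZUB]
3. ∠GBZ = 52°  [G on ray BU]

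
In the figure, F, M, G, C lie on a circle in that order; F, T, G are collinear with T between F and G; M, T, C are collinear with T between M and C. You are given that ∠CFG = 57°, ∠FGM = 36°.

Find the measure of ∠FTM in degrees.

∠FTM = 93°

1. ∠CMG = 57°  [same arc GC]
2. ∠GTM = 87°  [△MTG]
3. ∠FTM = 93°  [linear pair at T on FG]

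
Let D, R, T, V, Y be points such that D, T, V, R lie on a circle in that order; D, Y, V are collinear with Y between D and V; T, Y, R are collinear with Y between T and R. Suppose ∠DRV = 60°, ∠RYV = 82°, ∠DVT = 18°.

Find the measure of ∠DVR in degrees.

1. ∠DTV = 120°  [cyclic DTVR, opposite ∠T+∠R]
2. ∠DYT = 82°  [vertical angles at Y]
3. ∠TDV = 42°  [△DTV]
4. ∠DTR = 56°  [△DYT]
5. ∠DVR = 56°  [same arc DR]

∠DVR = 56°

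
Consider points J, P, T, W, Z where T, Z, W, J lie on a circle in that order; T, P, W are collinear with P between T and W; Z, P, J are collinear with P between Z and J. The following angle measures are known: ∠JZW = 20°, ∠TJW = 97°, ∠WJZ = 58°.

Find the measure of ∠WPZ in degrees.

∠WPZ = 121°

1. ∠TZW = 83°  [cyclic TZWJ, opposite ∠Z+∠J]
2. ∠WTZ = 58°  [same arc ZW]
3. ∠TWZ = 39°  [△TZW]
4. ∠WPZ = 121°  [△ZPW]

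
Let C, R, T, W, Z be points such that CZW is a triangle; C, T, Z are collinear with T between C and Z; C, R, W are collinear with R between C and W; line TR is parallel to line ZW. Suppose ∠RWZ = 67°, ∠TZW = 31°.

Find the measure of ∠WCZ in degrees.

1. ∠CWZ = 67°  [R on ray WC]
2. ∠CZW = 31°  [T on ray ZC]
3. ∠WCZ = 82°  [△CZW]

∠WCZ = 82°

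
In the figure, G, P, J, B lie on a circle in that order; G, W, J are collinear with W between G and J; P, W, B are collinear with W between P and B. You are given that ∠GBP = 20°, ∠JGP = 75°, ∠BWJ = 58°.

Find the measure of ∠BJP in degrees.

1. ∠GJP = 20°  [same arc GP]
2. ∠JBP = 75°  [same arc PJ]
3. ∠GWP = 58°  [vertical angles at W]
4. ∠JWP = 122°  [linear pair at W on GJ]
5. ∠BPJ = 38°  [△PWJ]
6. ∠BJP = 67°  [△PJB]

∠BJP = 67°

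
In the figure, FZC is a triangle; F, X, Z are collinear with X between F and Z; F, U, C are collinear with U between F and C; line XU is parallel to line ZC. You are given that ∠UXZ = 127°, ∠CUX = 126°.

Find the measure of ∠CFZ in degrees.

1. ∠FXU = 53°  [linear pair at X on FZ]
2. ∠FUX = 54°  [linear pair at U on FC]
3. ∠UFX = 73°  [△FXU]
4. ∠CFZ = 73°  [X on FZ, U on FC]

∠CFZ = 73°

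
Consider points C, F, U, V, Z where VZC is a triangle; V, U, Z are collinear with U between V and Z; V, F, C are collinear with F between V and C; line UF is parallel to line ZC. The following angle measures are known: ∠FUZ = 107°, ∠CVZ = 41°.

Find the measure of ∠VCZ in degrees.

1. ∠FUV = 73°  [linear pair at U on VZ]
2. ∠FVU = 41°  [U on VZ, F on VC]
3. ∠UFV = 66°  [△VUF]
4. ∠VCZ = 66°  [UF∥ZC, corresponding at F]

∠VCZ = 66°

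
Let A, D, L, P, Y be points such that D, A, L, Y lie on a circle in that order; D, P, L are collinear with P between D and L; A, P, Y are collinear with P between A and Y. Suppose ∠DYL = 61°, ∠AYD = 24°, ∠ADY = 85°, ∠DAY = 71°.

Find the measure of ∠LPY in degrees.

∠LPY = 72°

1. ∠DAL = 119°  [cyclic DALY, opposite ∠A+∠Y]
2. ∠ALD = 24°  [same arc DA]
3. ∠DLY = 71°  [same arc DY]
4. ∠ADL = 37°  [△DAL]
5. ∠AYL = 37°  [same arc AL]
6. ∠LPY = 72°  [△LPY]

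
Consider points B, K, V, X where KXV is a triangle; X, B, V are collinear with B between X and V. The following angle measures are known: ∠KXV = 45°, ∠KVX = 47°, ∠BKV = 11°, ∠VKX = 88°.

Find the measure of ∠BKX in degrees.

1. ∠BXK = 45°  [B on ray XV]
2. ∠BVK = 47°  [B on ray VX]
3. ∠KBV = 122°  [△KBV]
4. ∠KBX = 58°  [linear pair at B on XV]
5. ∠BKX = 77°  [△KXB]

∠BKX = 77°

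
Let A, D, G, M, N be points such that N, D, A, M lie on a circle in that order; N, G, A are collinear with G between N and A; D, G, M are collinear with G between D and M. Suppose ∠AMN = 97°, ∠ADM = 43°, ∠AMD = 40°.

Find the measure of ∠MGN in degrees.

∠MGN = 80°

1. ∠ADN = 83°  [cyclic NDAM, opposite ∠D+∠M]
2. ∠ANM = 43°  [same arc AM]
3. ∠AND = 40°  [same arc DA]
4. ∠DAN = 57°  [△NDA]
5. ∠DMN = 57°  [same arc ND]
6. ∠MGN = 80°  [△NGM]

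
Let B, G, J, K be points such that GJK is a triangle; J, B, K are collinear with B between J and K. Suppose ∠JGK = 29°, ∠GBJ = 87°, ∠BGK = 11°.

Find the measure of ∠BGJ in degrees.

∠BGJ = 18°

1. ∠GBK = 93°  [linear pair at B on JK]
2. ∠BKG = 76°  [△GBK]
3. ∠GKJ = 76°  [B on ray KJ]
4. ∠GJK = 75°  [△GJK]
5. ∠BJG = 75°  [B on ray JK]
6. ∠BGJ = 18°  [△GJB]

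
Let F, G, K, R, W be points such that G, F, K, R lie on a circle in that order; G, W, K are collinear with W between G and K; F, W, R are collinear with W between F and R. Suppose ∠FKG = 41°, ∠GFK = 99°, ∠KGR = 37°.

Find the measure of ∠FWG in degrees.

∠FWG = 78°

1. ∠KFR = 37°  [same arc KR]
2. ∠FWK = 102°  [△FWK]
3. ∠FWG = 78°  [linear pair at W on GK]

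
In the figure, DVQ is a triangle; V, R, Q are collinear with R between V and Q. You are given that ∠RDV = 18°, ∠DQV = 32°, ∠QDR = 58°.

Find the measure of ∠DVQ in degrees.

1. ∠DQR = 32°  [R on ray QV]
2. ∠DRQ = 90°  [△DRQ]
3. ∠DRV = 90°  [linear pair at R on VQ]
4. ∠DVR = 72°  [△DVR]
5. ∠DVQ = 72°  [R on ray VQ]

∠DVQ = 72°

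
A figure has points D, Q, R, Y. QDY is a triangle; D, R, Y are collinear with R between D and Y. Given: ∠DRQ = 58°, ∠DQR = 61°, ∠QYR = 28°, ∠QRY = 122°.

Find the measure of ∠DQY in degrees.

∠DQY = 91°

1. ∠QDR = 61°  [△QDR]
2. ∠DYQ = 28°  [R on ray YD]
3. ∠QDY = 61°  [R on ray DY]
4. ∠DQY = 91°  [△QDY]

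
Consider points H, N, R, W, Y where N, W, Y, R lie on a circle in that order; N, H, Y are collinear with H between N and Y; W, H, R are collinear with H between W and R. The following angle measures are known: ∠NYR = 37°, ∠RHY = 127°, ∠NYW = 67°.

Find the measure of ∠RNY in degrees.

∠RNY = 60°

1. ∠NHR = 53°  [linear pair at H on NY]
2. ∠NRW = 67°  [same arc NW]
3. ∠RNY = 60°  [△NHR]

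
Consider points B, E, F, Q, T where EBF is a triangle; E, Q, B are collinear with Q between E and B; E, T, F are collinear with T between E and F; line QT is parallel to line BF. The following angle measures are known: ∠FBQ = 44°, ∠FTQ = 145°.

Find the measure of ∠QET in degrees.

1. ∠EBF = 44°  [Q on ray BE]
2. ∠ETQ = 35°  [linear pair at T on EF]
3. ∠EQT = 44°  [QT∥BF, corresponding at Q]
4. ∠QET = 101°  [△EQT]

∠QET = 101°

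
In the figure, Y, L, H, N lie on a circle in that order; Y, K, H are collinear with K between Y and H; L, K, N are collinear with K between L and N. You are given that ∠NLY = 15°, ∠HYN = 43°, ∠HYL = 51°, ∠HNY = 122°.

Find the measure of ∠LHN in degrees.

1. ∠HLN = 43°  [same arc HN]
2. ∠HNL = 51°  [same arc LH]
3. ∠LHN = 86°  [△LHN]

∠LHN = 86°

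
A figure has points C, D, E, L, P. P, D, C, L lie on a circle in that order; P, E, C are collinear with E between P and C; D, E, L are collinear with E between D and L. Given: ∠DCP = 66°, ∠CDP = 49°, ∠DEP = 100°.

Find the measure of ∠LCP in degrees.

1. ∠CPD = 65°  [△PDC]
2. ∠CEL = 100°  [vertical angles at E]
3. ∠CLD = 65°  [same arc DC]
4. ∠LCP = 15°  [△CEL]

∠LCP = 15°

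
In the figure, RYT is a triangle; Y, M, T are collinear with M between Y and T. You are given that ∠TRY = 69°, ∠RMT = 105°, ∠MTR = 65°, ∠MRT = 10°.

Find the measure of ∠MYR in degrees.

1. ∠RTY = 65°  [M on ray TY]
2. ∠RYT = 46°  [△RYT]
3. ∠MYR = 46°  [M on ray YT]

∠MYR = 46°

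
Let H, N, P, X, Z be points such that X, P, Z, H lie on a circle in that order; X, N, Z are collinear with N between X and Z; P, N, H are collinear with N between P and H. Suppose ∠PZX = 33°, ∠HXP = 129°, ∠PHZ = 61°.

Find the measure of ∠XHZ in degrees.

1. ∠PHX = 33°  [same arc XP]
2. ∠HZP = 51°  [cyclic XPZH, opposite ∠X+∠Z]
3. ∠HPX = 18°  [△XPH]
4. ∠HPZ = 68°  [△PZH]
5. ∠HZX = 18°  [same arc XH]
6. ∠HXZ = 68°  [same arc ZH]
7. ∠XHZ = 94°  [△XZH]

∠XHZ = 94°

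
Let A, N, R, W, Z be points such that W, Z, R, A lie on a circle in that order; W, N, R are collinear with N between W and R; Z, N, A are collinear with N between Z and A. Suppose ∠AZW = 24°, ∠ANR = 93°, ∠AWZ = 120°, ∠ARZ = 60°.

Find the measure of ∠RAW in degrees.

∠RAW = 99°

1. ∠ARW = 24°  [same arc WA]
2. ∠WAZ = 36°  [△WZA]
3. ∠ANW = 87°  [linear pair at N on WR]
4. ∠AWR = 57°  [△WNA]
5. ∠RAW = 99°  [△WRA]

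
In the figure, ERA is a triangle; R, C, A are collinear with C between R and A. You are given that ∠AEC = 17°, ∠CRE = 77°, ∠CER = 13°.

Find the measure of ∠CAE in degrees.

∠CAE = 73°

1. ∠ECR = 90°  [△ERC]
2. ∠ACE = 90°  [linear pair at C on RA]
3. ∠CAE = 73°  [△ECA]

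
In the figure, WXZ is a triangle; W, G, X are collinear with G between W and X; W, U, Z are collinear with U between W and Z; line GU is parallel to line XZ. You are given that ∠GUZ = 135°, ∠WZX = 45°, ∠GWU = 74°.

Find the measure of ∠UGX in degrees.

1. ∠GUW = 45°  [linear pair at U on WZ]
2. ∠UGW = 61°  [△WGU]
3. ∠UGX = 119°  [linear pair at G on WX]

∠UGX = 119°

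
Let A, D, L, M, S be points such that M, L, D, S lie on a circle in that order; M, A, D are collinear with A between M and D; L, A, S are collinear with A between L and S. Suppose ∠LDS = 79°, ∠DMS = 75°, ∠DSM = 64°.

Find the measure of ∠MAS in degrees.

1. ∠DLS = 75°  [same arc DS]
2. ∠MDS = 41°  [△MDS]
3. ∠DSL = 26°  [△LDS]
4. ∠DAS = 113°  [△DAS]
5. ∠MAS = 67°  [linear pair at A on MD]

∠MAS = 67°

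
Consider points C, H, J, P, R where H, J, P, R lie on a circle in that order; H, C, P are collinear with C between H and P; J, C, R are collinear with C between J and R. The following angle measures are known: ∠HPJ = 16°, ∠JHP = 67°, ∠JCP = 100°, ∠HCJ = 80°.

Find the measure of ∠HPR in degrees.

∠HPR = 33°

1. ∠JRP = 67°  [same arc JP]
2. ∠PCR = 80°  [vertical angles at C]
3. ∠HPR = 33°  [△PCR]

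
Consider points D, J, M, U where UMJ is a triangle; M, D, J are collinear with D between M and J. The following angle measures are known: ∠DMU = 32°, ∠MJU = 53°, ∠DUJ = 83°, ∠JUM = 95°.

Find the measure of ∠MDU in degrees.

∠MDU = 136°

1. ∠DJU = 53°  [D on ray JM]
2. ∠JDU = 44°  [△UDJ]
3. ∠MDU = 136°  [linear pair at D on MJ]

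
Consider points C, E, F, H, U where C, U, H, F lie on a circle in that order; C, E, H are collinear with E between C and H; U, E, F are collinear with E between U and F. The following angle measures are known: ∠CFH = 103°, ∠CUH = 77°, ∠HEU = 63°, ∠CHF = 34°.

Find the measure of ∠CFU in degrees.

1. ∠FCH = 43°  [△CHF]
2. ∠CEF = 63°  [vertical angles at E]
3. ∠CFU = 74°  [△CEF]

∠CFU = 74°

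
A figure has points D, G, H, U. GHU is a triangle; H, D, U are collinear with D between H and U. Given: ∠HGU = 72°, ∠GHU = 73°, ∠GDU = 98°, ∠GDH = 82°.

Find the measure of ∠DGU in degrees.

1. ∠GUH = 35°  [△GHU]
2. ∠DUG = 35°  [D on ray UH]
3. ∠DGU = 47°  [△GDU]

∠DGU = 47°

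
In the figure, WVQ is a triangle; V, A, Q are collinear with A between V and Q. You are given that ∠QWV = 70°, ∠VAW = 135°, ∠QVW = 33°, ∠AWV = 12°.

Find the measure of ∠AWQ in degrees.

1. ∠VQW = 77°  [△WVQ]
2. ∠QAW = 45°  [linear pair at A on VQ]
3. ∠AQW = 77°  [A on ray QV]
4. ∠AWQ = 58°  [△WAQ]

∠AWQ = 58°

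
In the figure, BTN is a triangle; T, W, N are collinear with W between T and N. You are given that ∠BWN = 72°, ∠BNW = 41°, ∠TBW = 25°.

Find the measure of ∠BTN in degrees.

1. ∠BWT = 108°  [linear pair at W on TN]
2. ∠BTW = 47°  [△BTW]
3. ∠BTN = 47°  [W on ray TN]

∠BTN = 47°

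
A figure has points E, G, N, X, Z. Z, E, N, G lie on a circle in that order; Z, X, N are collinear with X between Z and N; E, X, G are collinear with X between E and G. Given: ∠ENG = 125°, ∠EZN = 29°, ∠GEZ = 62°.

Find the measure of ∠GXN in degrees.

1. ∠EGN = 29°  [same arc EN]
2. ∠GNZ = 62°  [same arc ZG]
3. ∠GXN = 89°  [△NXG]

∠GXN = 89°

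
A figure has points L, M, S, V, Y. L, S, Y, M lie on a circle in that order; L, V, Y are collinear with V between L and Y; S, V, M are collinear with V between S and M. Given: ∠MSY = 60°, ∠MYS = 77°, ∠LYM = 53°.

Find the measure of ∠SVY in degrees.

∠SVY = 96°

1. ∠SMY = 43°  [△SYM]
2. ∠LSM = 53°  [same arc LM]
3. ∠SLY = 43°  [same arc SY]
4. ∠LVS = 84°  [△LVS]
5. ∠SVY = 96°  [linear pair at V on LY]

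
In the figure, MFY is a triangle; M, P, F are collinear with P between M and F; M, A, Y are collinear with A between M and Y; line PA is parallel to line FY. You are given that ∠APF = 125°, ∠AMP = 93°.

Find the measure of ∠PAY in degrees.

∠PAY = 148°

1. ∠APM = 55°  [linear pair at P on MF]
2. ∠MAP = 32°  [△MPA]
3. ∠PAY = 148°  [linear pair at A on MY]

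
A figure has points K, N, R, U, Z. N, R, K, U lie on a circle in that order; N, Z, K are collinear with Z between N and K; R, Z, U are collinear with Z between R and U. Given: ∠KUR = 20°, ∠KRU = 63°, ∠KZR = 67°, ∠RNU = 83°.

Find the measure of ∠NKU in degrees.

∠NKU = 47°

1. ∠KNR = 20°  [same arc RK]
2. ∠NZR = 113°  [linear pair at Z on NK]
3. ∠NRU = 47°  [△NZR]
4. ∠NKU = 47°  [same arc NU]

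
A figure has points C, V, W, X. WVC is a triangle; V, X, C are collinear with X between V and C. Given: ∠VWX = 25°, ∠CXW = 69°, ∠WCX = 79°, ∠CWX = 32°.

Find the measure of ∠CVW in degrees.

1. ∠VXW = 111°  [linear pair at X on VC]
2. ∠WVX = 44°  [△WVX]
3. ∠CVW = 44°  [X on ray VC]

∠CVW = 44°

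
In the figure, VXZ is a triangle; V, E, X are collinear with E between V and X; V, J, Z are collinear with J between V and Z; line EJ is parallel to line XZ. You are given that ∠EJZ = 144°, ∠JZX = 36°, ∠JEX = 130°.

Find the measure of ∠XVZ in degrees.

1. ∠EJV = 36°  [linear pair at J on VZ]
2. ∠JEV = 50°  [linear pair at E on VX]
3. ∠EVJ = 94°  [△VEJ]
4. ∠XVZ = 94°  [E on VX, J on VZ]

∠XVZ = 94°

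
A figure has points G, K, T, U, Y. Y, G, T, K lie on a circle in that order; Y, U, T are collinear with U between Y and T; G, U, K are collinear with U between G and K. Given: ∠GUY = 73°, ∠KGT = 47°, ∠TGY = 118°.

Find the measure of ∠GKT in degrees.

1. ∠GUT = 107°  [linear pair at U on YT]
2. ∠GTY = 26°  [△GUT]
3. ∠GYT = 36°  [△YGT]
4. ∠GKT = 36°  [same arc GT]

∠GKT = 36°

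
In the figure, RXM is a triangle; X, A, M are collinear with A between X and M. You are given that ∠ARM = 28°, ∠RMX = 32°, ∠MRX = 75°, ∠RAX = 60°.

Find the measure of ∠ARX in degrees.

1. ∠MXR = 73°  [△RXM]
2. ∠AXR = 73°  [A on ray XM]
3. ∠ARX = 47°  [△RXA]

∠ARX = 47°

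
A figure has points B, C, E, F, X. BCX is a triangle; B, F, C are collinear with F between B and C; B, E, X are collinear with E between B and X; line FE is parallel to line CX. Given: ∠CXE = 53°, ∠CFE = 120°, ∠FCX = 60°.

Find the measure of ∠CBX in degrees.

1. ∠BXC = 53°  [E on ray XB]
2. ∠BCX = 60°  [F on ray CB]
3. ∠CBX = 67°  [△BCX]

∠CBX = 67°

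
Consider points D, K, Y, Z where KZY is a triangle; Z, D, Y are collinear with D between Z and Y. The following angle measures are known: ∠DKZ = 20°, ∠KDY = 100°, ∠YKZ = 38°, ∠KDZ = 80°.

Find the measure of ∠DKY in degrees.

∠DKY = 18°

1. ∠DZK = 80°  [△KZD]
2. ∠KZY = 80°  [D on ray ZY]
3. ∠KYZ = 62°  [△KZY]
4. ∠DYK = 62°  [D on ray YZ]
5. ∠DKY = 18°  [△KDY]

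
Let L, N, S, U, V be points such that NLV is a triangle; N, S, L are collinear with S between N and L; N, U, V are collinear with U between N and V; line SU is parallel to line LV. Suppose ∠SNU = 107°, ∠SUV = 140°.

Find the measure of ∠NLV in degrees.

∠NLV = 33°

1. ∠NUS = 40°  [linear pair at U on NV]
2. ∠NSU = 33°  [△NSU]
3. ∠NLV = 33°  [SU∥LV, corresponding at S]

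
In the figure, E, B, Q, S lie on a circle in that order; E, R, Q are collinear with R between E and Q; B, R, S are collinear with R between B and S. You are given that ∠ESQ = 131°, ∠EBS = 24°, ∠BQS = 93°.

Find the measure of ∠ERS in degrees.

∠ERS = 86°

1. ∠EQS = 24°  [same arc ES]
2. ∠BES = 87°  [cyclic EBQS, opposite ∠E+∠Q]
3. ∠QES = 25°  [△EQS]
4. ∠BSE = 69°  [△EBS]
5. ∠ERS = 86°  [△ERS]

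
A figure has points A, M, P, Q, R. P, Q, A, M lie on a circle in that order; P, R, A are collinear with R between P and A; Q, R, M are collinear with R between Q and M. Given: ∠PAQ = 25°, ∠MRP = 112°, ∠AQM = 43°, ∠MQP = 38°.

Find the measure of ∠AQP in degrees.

1. ∠PMQ = 25°  [same arc PQ]
2. ∠APM = 43°  [△PRM]
3. ∠MAP = 38°  [same arc PM]
4. ∠AMP = 99°  [△PAM]
5. ∠AQP = 81°  [cyclic PQAM, opposite ∠Q+∠M]

∠AQP = 81°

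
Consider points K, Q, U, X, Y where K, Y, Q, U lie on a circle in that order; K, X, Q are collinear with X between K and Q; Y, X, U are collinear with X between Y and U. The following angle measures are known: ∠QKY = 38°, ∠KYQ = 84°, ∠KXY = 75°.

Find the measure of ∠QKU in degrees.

∠QKU = 17°

1. ∠QUY = 38°  [same arc YQ]
2. ∠KUQ = 96°  [cyclic KYQU, opposite ∠Y+∠U]
3. ∠QXU = 75°  [vertical angles at X]
4. ∠KQU = 67°  [△QXU]
5. ∠QKU = 17°  [△KQU]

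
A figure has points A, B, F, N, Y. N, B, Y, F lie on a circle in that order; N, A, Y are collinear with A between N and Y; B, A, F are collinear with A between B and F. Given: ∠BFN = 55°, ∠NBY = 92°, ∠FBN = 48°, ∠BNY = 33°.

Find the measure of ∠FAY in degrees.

1. ∠FYN = 48°  [same arc NF]
2. ∠BFY = 33°  [same arc BY]
3. ∠FAY = 99°  [△YAF]

∠FAY = 99°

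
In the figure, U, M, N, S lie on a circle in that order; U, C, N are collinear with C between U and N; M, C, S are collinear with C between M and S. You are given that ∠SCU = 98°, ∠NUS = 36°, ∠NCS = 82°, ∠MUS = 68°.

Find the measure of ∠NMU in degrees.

∠NMU = 102°

1. ∠MCN = 98°  [vertical angles at C]
2. ∠MSU = 46°  [△UCS]
3. ∠NMS = 36°  [same arc NS]
4. ∠MCU = 82°  [vertical angles at C]
5. ∠SMU = 66°  [△UMS]
6. ∠MNU = 46°  [△MCN]
7. ∠MUN = 32°  [△UCM]
8. ∠NMU = 102°  [△UMN]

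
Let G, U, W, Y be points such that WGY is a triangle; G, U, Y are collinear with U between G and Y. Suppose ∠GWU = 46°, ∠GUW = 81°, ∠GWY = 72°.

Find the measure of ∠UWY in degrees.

∠UWY = 26°

1. ∠UGW = 53°  [△WGU]
2. ∠WUY = 99°  [linear pair at U on GY]
3. ∠WGY = 53°  [U on ray GY]
4. ∠GYW = 55°  [△WGY]
5. ∠UYW = 55°  [U on ray YG]
6. ∠UWY = 26°  [△WUY]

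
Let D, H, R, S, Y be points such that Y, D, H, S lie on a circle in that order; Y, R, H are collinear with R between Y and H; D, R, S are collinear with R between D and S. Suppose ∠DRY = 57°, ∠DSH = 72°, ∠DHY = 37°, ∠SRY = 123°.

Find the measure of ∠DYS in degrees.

∠DYS = 92°

1. ∠DYH = 72°  [same arc DH]
2. ∠DSY = 37°  [same arc YD]
3. ∠SDY = 51°  [△YRD]
4. ∠DYS = 92°  [△YDS]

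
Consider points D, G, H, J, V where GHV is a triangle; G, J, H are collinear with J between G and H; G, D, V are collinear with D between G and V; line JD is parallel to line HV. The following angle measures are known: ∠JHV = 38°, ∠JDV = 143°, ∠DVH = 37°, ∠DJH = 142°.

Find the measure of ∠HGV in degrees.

∠HGV = 105°

1. ∠GHV = 38°  [J on ray HG]
2. ∠GVH = 37°  [D on ray VG]
3. ∠HGV = 105°  [△GHV]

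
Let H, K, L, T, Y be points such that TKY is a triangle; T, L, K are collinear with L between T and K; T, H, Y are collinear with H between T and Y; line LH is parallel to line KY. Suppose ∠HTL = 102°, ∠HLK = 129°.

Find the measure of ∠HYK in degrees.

∠HYK = 27°

1. ∠HLT = 51°  [linear pair at L on TK]
2. ∠LHT = 27°  [△TLH]
3. ∠LHY = 153°  [linear pair at H on TY]
4. ∠HYK = 27°  [LH∥KY, co-interior at Y–H]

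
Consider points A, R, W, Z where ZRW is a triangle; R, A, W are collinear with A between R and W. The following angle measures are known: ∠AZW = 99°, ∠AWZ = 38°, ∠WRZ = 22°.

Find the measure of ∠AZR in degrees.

1. ∠WAZ = 43°  [△ZAW]
2. ∠ARZ = 22°  [A on ray RW]
3. ∠RAZ = 137°  [linear pair at A on RW]
4. ∠AZR = 21°  [△ZRA]

∠AZR = 21°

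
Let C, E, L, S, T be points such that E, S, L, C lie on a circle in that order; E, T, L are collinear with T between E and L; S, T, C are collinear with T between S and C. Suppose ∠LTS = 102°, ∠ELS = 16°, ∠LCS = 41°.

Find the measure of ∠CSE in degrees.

1. ∠ETS = 78°  [linear pair at T on EL]
2. ∠LES = 41°  [same arc SL]
3. ∠CSE = 61°  [△ETS]

∠CSE = 61°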